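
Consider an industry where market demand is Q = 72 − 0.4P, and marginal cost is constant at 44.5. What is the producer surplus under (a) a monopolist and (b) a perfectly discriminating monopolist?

Monopoly: PS = 1836.025; Perfect PD: PS = 3672.05

Inverting demand: P = 180 − 2.5Q.
A monopolist chooses Q where MR = MC. MR = 180 − 5Q; setting this equal to 44.5 gives Q = 27.1 and P = 112.25.
PS = (112.25 − 44.5)·27.1 = 1836.025.
A perfectly discriminating monopolist sells every unit with P(Q) ≥ MC(Q), so output equals the competitive quantity Q = 54.2. Each buyer pays their reservation price, so CS = 0 and the firm captures all surplus.
PS = ½·(180 − 44.5)·54.2 = 3672.05.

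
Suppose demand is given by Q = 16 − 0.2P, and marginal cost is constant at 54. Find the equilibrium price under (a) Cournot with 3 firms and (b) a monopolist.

Inverting demand: P = 80 − 5Q.
Cournot with 3 identical firms: the symmetric best-response condition is 80 − 20q = 54. Each firm produces q = 1.3, total output Q = 3.9, price P = 60.5.
Monopoly sets MR = MC: 80 − 10Q = 54 ⇒ Q = 2.6, P = 80 − 5·2.6 = 67.

Cournot: P = 60.5; Monopoly: P = 67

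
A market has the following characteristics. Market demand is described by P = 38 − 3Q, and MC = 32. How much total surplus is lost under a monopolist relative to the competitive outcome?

Under competition P = MC = 32, so Q = (38 − 32)/3 = 2.
Monopoly sets MR = MC: 38 − 6Q = 32 ⇒ Q = 1, P = 38 − 3·1 = 35.
DWL is the triangle between Q = 1 and Q = 2: ½·(2 − 1)·(35 − 32) = 1.5.

DWL = 1.5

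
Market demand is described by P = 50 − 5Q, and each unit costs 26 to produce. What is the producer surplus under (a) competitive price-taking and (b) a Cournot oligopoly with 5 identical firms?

Competition: PS = 0; Cournot: PS = 16

Under competition P = MC = 26, so Q = (50 − 26)/5 = 4.8.
PS = (26 − 26)·4.8 = 0.
In a 5-firm Cournot equilibrium, symmetry and the first-order condition give q = (50 − 26)/(30) = 0.8. So Q = 4 and P = 30.
PS = (30 − 26)·4 = 16.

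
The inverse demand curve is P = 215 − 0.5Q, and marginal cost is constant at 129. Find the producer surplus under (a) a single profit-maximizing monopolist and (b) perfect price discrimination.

Monopoly: PS = 3698; Perfect PD: PS = 7396

Monopoly sets MR = MC: 215 − Q = 129 ⇒ Q = 86, P = 215 − 0.5·86 = 172.
PS = (172 − 129)·86 = 3698.
Under first-degree price discrimination the firm charges each unit its demand price and produces up to where P = MC, i.e. Q = 172. Consumer surplus is zero; producer surplus equals total surplus.
PS = ½·(215 − 129)·172 = 7396.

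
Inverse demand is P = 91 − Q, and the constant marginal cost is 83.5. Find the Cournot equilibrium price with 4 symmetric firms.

P = 85

With 4 symmetric Cournot firms, each firm's FOC gives 91 − 5q = 83.5, so q = 1.5, Q = 4·1.5 = 6, and P = 85.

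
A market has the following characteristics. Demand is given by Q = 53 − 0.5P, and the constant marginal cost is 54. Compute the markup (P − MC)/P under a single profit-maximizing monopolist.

Lerner index = 0.325

Inverting demand: P = 106 − 2Q.
A monopolist chooses Q where MR = MC. MR = 106 − 4Q; setting this equal to 54 gives Q = 13 and P = 80.
Lerner index = (P − MC)/P = (80 − 54)/80 = 0.325.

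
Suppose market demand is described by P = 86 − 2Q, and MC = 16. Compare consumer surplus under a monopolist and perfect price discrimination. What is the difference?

A monopolist chooses Q where MR = MC. MR = 86 − 4Q; setting this equal to 16 gives Q = 17.5 and P = 51.
CS = ½·(86 − 51)·17.5 = 306.25.
A perfectly discriminating monopolist sells every unit with P(Q) ≥ MC(Q), so output equals the competitive quantity Q = 35. Each buyer pays their reservation price, so CS = 0 and the firm captures all surplus.
CS = 0.
Change in consumer surplus: 0 − 306.25 = −306.25.

CS falls by 306.25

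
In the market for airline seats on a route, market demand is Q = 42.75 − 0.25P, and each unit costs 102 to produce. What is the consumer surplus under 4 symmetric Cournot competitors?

CS = 380.88

Inverting demand: P = 171 − 4Q.
With 4 symmetric Cournot firms, each firm's FOC gives 171 − 20q = 102, so q = 3.45, Q = 4·3.45 = 13.8, and P = 115.8.
CS = ½·(171 − 115.8)·13.8 = 380.88.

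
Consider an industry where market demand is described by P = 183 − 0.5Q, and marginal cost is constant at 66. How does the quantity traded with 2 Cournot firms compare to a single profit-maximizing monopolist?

Cournot with 2 identical firms: the symmetric best-response condition is 183 − 1.5q = 66. Each firm produces q = 78, total output Q = 156, price P = 105.
The monopolist equates marginal revenue to marginal cost: 183 − Q = 66, so Q = 117. From demand, P = 124.5.

Cournot: Q = 156; Monopoly: Q = 117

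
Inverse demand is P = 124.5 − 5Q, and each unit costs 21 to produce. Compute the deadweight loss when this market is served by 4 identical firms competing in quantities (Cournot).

Under competition P = MC = 21, so Q = (124.5 − 21)/5 = 20.7.
Cournot with 4 identical firms: the symmetric best-response condition is 124.5 − 25q = 21. Each firm produces q = 4.14, total output Q = 16.56, price P = 41.7.
DWL is the triangle between Q = 16.56 and Q = 20.7: ½·(20.7 − 16.56)·(41.7 − 21) = 42.849.

DWL = 42.849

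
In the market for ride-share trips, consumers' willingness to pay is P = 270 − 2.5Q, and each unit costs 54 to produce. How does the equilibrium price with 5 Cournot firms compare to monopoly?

In a 5-firm Cournot equilibrium, symmetry and the first-order condition give q = (270 − 54)/(15) = 14.4. So Q = 72 and P = 90.
Monopoly sets MR = MC: 270 − 5Q = 54 ⇒ Q = 43.2, P = 270 − 2.5·43.2 = 162.

Cournot: P = 90; Monopoly: P = 162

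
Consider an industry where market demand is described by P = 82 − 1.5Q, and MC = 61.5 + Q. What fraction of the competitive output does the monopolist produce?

The monopolist equates marginal revenue to marginal cost: 82 − 3Q = 61.5 + Q, so Q = 5.125. From demand, P = 1189/16.
Competitive equilibrium sets price equal to marginal cost: 82 − 1.5Q = 61.5 + Q, so Q = 8.2 and P = 69.7.
Ratio Q_m/Q_c = 5.125/8.2 = 0.625.

Q_m/Q_c = 0.625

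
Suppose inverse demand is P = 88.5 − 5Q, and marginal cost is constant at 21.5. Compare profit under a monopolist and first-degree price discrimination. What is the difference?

A monopolist chooses Q where MR = MC. MR = 88.5 − 10Q; setting this equal to 21.5 gives Q = 6.7 and P = 55.
Profit = (55 − 21.5)·6.7 = 224.45.
Under first-degree price discrimination the firm charges each unit its demand price and produces up to where P = MC, i.e. Q = 13.4. Consumer surplus is zero; producer surplus equals total surplus.
PS equals the full surplus area, 448.9. Profit = 448.9 = 448.9.
Change in profit: 448.9 − 224.45 = 224.45.

π rises by 224.45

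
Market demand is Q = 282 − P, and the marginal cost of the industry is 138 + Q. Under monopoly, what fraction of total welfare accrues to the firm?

Inverting demand: P = 282 − Q.
The monopolist equates marginal revenue to marginal cost: 282 − 2Q = 138 + Q, so Q = 48. From demand, P = 234.
CS = ½·(282 − 234)·48 = 1152.
PS = P·Q − VC(Q) = 234·48 − (138·48 + ½·1·48²) = 3456.
Share captured = PS/TS = 3456/4608 = 0.75.

PS/TS = 0.75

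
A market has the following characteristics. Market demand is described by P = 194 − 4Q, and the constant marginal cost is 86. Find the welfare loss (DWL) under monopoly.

DWL = 364.5

Competitive firms price at marginal cost: P = 86, giving Q = 27.
Monopoly sets MR = MC: 194 − 8Q = 86 ⇒ Q = 13.5, P = 194 − 4·13.5 = 140.
DWL is the triangle between Q = 13.5 and Q = 27: ½·(27 − 13.5)·(140 − 86) = 364.5.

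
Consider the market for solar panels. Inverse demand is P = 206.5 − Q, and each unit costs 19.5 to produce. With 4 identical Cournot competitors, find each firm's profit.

π_i = 1398.76

In a 4-firm Cournot equilibrium, symmetry and the first-order condition give q = (206.5 − 19.5)/(5) = 37.4. So Q = 149.6 and P = 56.9.
Each firm's profit = (56.9 − 19.5)·37.4 = 1398.76.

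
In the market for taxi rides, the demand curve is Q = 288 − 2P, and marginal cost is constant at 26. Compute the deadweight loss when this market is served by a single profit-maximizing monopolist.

Inverting demand: P = 144 − 0.5Q.
Competitive firms price at marginal cost: P = 26, giving Q = 236.
The monopolist equates marginal revenue to marginal cost: 144 − Q = 26, so Q = 118. From demand, P = 85.
DWL is the triangle between Q = 118 and Q = 236: ½·(236 − 118)·(85 − 26) = 3481.

DWL = 3481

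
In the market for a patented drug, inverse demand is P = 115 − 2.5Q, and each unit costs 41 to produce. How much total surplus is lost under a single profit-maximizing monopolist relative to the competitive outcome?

Under competition P = MC = 41, so Q = (115 − 41)/2.5 = 29.6.
A monopolist chooses Q where MR = MC. MR = 115 − 5Q; setting this equal to 41 gives Q = 14.8 and P = 78.
DWL is the triangle between Q = 14.8 and Q = 29.6: ½·(29.6 − 14.8)·(78 − 41) = 273.8.

DWL = 273.8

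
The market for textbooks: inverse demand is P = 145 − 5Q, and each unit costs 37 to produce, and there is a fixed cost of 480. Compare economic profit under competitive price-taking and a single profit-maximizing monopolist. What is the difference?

Competitive firms price at marginal cost: P = 37, giving Q = 21.6.
Profit = (37 − 37)·21.6 − 480 = −480.
A monopolist chooses Q where MR = MC. MR = 145 − 10Q; setting this equal to 37 gives Q = 10.8 and P = 91.
Profit = (91 − 37)·10.8 − 480 = 103.2.
Change in economic profit: 103.2 − −480 = 583.2.

π rises by 583.2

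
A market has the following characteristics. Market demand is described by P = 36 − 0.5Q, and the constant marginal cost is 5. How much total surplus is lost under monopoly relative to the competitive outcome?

DWL = 240.25

Competitive firms price at marginal cost: P = 5, giving Q = 62.
The monopolist equates marginal revenue to marginal cost: 36 − Q = 5, so Q = 31. From demand, P = 20.5.
DWL is the triangle between Q = 31 and Q = 62: ½·(62 − 31)·(20.5 − 5) = 240.25.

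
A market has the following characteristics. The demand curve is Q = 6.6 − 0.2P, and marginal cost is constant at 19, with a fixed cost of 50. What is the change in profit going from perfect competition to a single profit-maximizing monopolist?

Inverting demand: P = 33 − 5Q.
Perfect competition: P = MC = 19, so 33 − 5Q = 19 and Q = 2.8.
Profit = (19 − 19)·2.8 − 50 = −50.
The monopolist equates marginal revenue to marginal cost: 33 − 10Q = 19, so Q = 1.4. From demand, P = 26.
Profit = (26 − 19)·1.4 − 50 = −40.2.
Change in profit: −40.2 − −50 = 9.8.

Profit rises by 9.8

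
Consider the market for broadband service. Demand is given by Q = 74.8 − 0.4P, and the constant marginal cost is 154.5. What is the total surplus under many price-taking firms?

Inverting demand: P = 187 − 2.5Q.
Perfect competition: P = MC = 154.5, so 187 − 2.5Q = 154.5 and Q = 13.
CS = ½·(187 − 154.5)·13 = 211.25; PS = (154.5 − 154.5)·13 = 0; TS = 211.25.

TS = 211.25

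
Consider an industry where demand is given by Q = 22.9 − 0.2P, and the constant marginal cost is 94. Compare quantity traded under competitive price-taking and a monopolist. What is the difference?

Quantity traded falls by 2.05

Inverting demand: P = 114.5 − 5Q.
Perfect competition: P = MC = 94, so 114.5 − 5Q = 94 and Q = 4.1.
A monopolist chooses Q where MR = MC. MR = 114.5 − 10Q; setting this equal to 94 gives Q = 2.05 and P = 104.25.
Change in quantity traded: 2.05 − 4.1 = −2.05.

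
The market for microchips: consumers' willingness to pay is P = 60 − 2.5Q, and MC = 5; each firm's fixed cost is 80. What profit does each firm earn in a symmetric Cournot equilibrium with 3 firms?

Cournot with 3 identical firms: the symmetric best-response condition is 60 − 10q = 5. Each firm produces q = 5.5, total output Q = 16.5, price P = 18.75.
Each firm's profit = (18.75 − 5)·5.5 − 80 = −4.375.

π_i = −4.375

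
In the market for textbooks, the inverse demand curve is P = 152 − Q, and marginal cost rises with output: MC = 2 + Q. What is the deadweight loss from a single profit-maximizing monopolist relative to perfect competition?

DWL = 625

Competitive equilibrium sets price equal to marginal cost: 152 − Q = 2 + Q, so Q = 75 and P = 77.
A monopolist chooses Q where MR = MC. MR = 152 − 2Q; setting this equal to 2 + Q gives Q = 50 and P = 102.
CS = ½·(152 − 77)·75 = 2812.5; PS = (77·75 − 2·75 − ½·1·75²) = 2812.5; TS = 5625.
CS = ½·(152 − 102)·50 = 1250; PS = (102·50 − 2·50 − ½·1·50²) = 3750; TS = 5000.
DWL = 5625 − 5000 = 625.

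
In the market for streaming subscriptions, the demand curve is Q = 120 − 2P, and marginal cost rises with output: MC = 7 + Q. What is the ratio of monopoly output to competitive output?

Q_m/Q_c = 0.75

Inverting demand: P = 60 − 0.5Q.
The monopolist equates marginal revenue to marginal cost: 60 − Q = 7 + Q, so Q = 26.5. From demand, P = 46.75.
Under competition P = MC: 60 − 0.5Q = 7 + Q ⇒ Q = 106/3, P = 127/3.
Ratio Q_m/Q_c = 26.5/(106/3) = 0.75.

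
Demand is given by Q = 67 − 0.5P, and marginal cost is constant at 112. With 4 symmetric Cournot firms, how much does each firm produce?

Inverting demand: P = 134 − 2Q.
Cournot with 4 identical firms: the symmetric best-response condition is 134 − 10q = 112. Each firm produces q = 2.2, total output Q = 8.8, price P = 116.4.

q_i = 2.2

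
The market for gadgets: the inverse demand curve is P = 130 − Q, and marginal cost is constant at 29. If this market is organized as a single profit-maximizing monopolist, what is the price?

Monopoly sets MR = MC: 130 − 2Q = 29 ⇒ Q = 50.5, P = 130 − 50.5 = 79.5.

P = 79.5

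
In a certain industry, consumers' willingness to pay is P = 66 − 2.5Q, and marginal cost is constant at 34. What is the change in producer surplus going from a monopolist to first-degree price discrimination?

Monopoly sets MR = MC: 66 − 5Q = 34 ⇒ Q = 6.4, P = 66 − 2.5·6.4 = 50.
PS = (50 − 34)·6.4 = 102.4.
Under first-degree price discrimination the firm charges each unit its demand price and produces up to where P = MC, i.e. Q = 12.8. Consumer surplus is zero; producer surplus equals total surplus.
PS = ½·(66 − 34)·12.8 = 204.8.
Change in producer surplus: 204.8 − 102.4 = 102.4.

Producer surplus rises by 102.4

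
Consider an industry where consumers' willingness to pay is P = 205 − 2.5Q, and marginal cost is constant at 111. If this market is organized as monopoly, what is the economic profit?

A monopolist chooses Q where MR = MC. MR = 205 − 5Q; setting this equal to 111 gives Q = 18.8 and P = 158.
Profit = (158 − 111)·18.8 = 883.6.

Profit = 883.6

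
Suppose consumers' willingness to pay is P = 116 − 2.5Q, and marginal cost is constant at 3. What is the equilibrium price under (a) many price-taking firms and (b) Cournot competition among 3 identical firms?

Competition: P = 3; Cournot: P = 31.25

Under competition P = MC = 3, so Q = (116 − 3)/2.5 = 45.2.
In a 3-firm Cournot equilibrium, symmetry and the first-order condition give q = (116 − 3)/(10) = 11.3. So Q = 33.9 and P = 31.25.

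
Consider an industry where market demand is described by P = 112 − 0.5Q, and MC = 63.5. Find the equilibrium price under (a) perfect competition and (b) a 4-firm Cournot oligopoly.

Competitive firms price at marginal cost: P = 63.5, giving Q = 97.
Cournot with 4 identical firms: the symmetric best-response condition is 112 − 2.5q = 63.5. Each firm produces q = 19.4, total output Q = 77.6, price P = 73.2.

Competition: P = 63.5; Cournot: P = 73.2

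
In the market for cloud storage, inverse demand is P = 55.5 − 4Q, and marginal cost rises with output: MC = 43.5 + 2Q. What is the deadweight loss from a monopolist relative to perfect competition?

DWL = 1.92

Under competition P = MC: 55.5 − 4Q = 43.5 + 2Q ⇒ Q = 2, P = 47.5.
Monopoly sets MR = MC: 55.5 − 8Q = 43.5 + 2Q ⇒ Q = 1.2, P = 55.5 − 4·1.2 = 50.7.
CS = ½·(55.5 − 47.5)·2 = 8; PS = (47.5·2 − 43.5·2 − ½·2·2²) = 4; TS = 12.
CS = ½·(55.5 − 50.7)·1.2 = 2.88; PS = (50.7·1.2 − 43.5·1.2 − ½·2·1.2²) = 7.2; TS = 10.08.
DWL = 12 − 10.08 = 1.92.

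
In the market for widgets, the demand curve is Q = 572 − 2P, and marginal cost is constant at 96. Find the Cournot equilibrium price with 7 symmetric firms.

Inverting demand: P = 286 − 0.5Q.
With 7 symmetric Cournot firms, each firm's FOC gives 286 − 4q = 96, so q = 47.5, Q = 7·47.5 = 332.5, and P = 119.75.

P = 119.75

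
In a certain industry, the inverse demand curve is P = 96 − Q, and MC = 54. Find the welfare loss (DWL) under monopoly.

Perfect competition: P = MC = 54, so 96 − Q = 54 and Q = 42.
Monopoly sets MR = MC: 96 − 2Q = 54 ⇒ Q = 21, P = 96 − 21 = 75.
DWL is the triangle between Q = 21 and Q = 42: ½·(42 − 21)·(75 − 54) = 220.5.

DWL = 220.5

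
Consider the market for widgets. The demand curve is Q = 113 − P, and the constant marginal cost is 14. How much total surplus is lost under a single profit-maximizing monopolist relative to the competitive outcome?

DWL = 1225.125

Inverting demand: P = 113 − Q.
Competitive firms price at marginal cost: P = 14, giving Q = 99.
Monopoly sets MR = MC: 113 − 2Q = 14 ⇒ Q = 49.5, P = 113 − 49.5 = 63.5.
DWL is the triangle between Q = 49.5 and Q = 99: ½·(99 − 49.5)·(63.5 − 14) = 1225.125.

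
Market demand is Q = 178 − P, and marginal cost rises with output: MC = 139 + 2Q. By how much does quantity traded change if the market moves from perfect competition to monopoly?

Q falls by 3.25

Inverting demand: P = 178 − Q.
Under competition P = MC: 178 − Q = 139 + 2Q ⇒ Q = 13, P = 165.
Monopoly sets MR = MC: 178 − 2Q = 139 + 2Q ⇒ Q = 9.75, P = 178 − 9.75 = 168.25.
Change in quantity traded: 9.75 − 13 = −3.25.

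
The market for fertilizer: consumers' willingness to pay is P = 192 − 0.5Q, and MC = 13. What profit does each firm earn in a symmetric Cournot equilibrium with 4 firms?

With 4 symmetric Cournot firms, each firm's FOC gives 192 − 2.5q = 13, so q = 71.6, Q = 4·71.6 = 286.4, and P = 48.8.
Each firm's profit = (48.8 − 13)·71.6 = 2563.28.

π_i = 2563.28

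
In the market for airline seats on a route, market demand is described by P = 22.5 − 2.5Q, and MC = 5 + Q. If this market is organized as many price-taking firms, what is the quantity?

Q = 5

Competitive equilibrium sets price equal to marginal cost: 22.5 − 2.5Q = 5 + Q, so Q = 5 and P = 10.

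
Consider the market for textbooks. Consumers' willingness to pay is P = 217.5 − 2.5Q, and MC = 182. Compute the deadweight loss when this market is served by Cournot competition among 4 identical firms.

DWL = 10.082

Under competition P = MC = 182, so Q = (217.5 − 182)/2.5 = 14.2.
With 4 symmetric Cournot firms, each firm's FOC gives 217.5 − 12.5q = 182, so q = 2.84, Q = 4·2.84 = 11.36, and P = 189.1.
DWL is the triangle between Q = 11.36 and Q = 14.2: ½·(14.2 − 11.36)·(189.1 − 182) = 10.082.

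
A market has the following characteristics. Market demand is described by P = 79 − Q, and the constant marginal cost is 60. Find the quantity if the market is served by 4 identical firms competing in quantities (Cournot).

Q = 15.2

Cournot with 4 identical firms: the symmetric best-response condition is 79 − 5q = 60. Each firm produces q = 3.8, total output Q = 15.2, price P = 63.8.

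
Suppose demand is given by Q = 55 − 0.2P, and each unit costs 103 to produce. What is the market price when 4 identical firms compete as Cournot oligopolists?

Inverting demand: P = 275 − 5Q.
With 4 symmetric Cournot firms, each firm's FOC gives 275 − 25q = 103, so q = 6.88, Q = 4·6.88 = 27.52, and P = 137.4.

P = 137.4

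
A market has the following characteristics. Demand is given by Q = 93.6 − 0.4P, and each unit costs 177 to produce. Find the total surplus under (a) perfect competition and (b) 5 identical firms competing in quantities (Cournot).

Competition: TS = 649.8; Cournot: TS = 631.75

Inverting demand: P = 234 − 2.5Q.
Competitive firms price at marginal cost: P = 177, giving Q = 22.8.
CS = ½·(234 − 177)·22.8 = 649.8; PS = (177 − 177)·22.8 = 0; TS = 649.8.
With 5 symmetric Cournot firms, each firm's FOC gives 234 − 15q = 177, so q = 3.8, Q = 5·3.8 = 19, and P = 186.5.
CS = ½·(234 − 186.5)·19 = 451.25; PS = (186.5 − 177)·19 = 180.5; TS = 631.75.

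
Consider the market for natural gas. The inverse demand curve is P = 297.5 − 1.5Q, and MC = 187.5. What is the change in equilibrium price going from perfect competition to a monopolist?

P rises by 55

Under competition P = MC = 187.5, so Q = (297.5 − 187.5)/1.5 = 220/3.
Monopoly sets MR = MC: 297.5 − 3Q = 187.5 ⇒ Q = 110/3, P = 297.5 − 1.5·110/3 = 242.5.
Change in equilibrium price: 242.5 − 187.5 = 55.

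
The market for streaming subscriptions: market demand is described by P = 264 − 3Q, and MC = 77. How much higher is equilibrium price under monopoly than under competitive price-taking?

Equilibrium price rises by 93.5

Perfect competition: P = MC = 77, so 264 − 3Q = 77 and Q = 187/3.
The monopolist equates marginal revenue to marginal cost: 264 − 6Q = 77, so Q = 187/6. From demand, P = 170.5.
Change in equilibrium price: 170.5 − 77 = 93.5.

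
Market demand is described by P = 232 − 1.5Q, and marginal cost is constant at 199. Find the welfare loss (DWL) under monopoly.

DWL = 90.75

Competitive firms price at marginal cost: P = 199, giving Q = 22.
A monopolist chooses Q where MR = MC. MR = 232 − 3Q; setting this equal to 199 gives Q = 11 and P = 215.5.
DWL is the triangle between Q = 11 and Q = 22: ½·(22 − 11)·(215.5 − 199) = 90.75.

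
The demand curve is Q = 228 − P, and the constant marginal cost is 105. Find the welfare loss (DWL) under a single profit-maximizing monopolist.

Inverting demand: P = 228 − Q.
Under competition P = MC = 105, so Q = (228 − 105)/1 = 123.
The monopolist equates marginal revenue to marginal cost: 228 − 2Q = 105, so Q = 61.5. From demand, P = 166.5.
DWL is the triangle between Q = 61.5 and Q = 123: ½·(123 − 61.5)·(166.5 − 105) = 1891.125.

DWL = 1891.125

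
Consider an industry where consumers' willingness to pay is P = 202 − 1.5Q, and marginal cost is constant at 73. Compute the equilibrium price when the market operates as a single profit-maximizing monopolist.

A monopolist chooses Q where MR = MC. MR = 202 − 3Q; setting this equal to 73 gives Q = 43 and P = 137.5.

P = 137.5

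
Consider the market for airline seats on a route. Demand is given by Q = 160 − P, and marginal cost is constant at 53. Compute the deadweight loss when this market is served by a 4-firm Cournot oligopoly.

DWL = 228.98

Inverting demand: P = 160 − Q.
Under competition P = MC = 53, so Q = (160 − 53)/1 = 107.
In a 4-firm Cournot equilibrium, symmetry and the first-order condition give q = (160 − 53)/(5) = 21.4. So Q = 85.6 and P = 74.4.
DWL is the triangle between Q = 85.6 and Q = 107: ½·(107 − 85.6)·(74.4 − 53) = 228.98.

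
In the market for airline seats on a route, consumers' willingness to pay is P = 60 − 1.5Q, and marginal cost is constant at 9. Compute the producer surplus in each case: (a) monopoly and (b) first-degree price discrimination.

Monopoly: PS = 433.5; Perfect PD: PS = 867

Monopoly sets MR = MC: 60 − 3Q = 9 ⇒ Q = 17, P = 60 − 1.5·17 = 34.5.
PS = (34.5 − 9)·17 = 433.5.
Under first-degree price discrimination the firm charges each unit its demand price and produces up to where P = MC, i.e. Q = 34. Consumer surplus is zero; producer surplus equals total surplus.
PS = ½·(60 − 9)·34 = 867.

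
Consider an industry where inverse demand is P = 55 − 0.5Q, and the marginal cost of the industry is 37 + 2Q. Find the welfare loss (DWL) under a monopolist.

DWL = 1.8

Competitive equilibrium sets price equal to marginal cost: 55 − 0.5Q = 37 + 2Q, so Q = 7.2 and P = 51.4.
A monopolist chooses Q where MR = MC. MR = 55 − Q; setting this equal to 37 + 2Q gives Q = 6 and P = 52.
CS = ½·(55 − 51.4)·7.2 = 12.96; PS = (51.4·7.2 − 37·7.2 − ½·2·7.2²) = 51.84; TS = 64.8.
CS = ½·(55 − 52)·6 = 9; PS = (52·6 − 37·6 − ½·2·6²) = 54; TS = 63.
DWL = 64.8 − 63 = 1.8.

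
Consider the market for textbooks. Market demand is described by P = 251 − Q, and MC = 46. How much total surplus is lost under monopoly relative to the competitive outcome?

Competitive firms price at marginal cost: P = 46, giving Q = 205.
The monopolist equates marginal revenue to marginal cost: 251 − 2Q = 46, so Q = 102.5. From demand, P = 148.5.
DWL is the triangle between Q = 102.5 and Q = 205: ½·(205 − 102.5)·(148.5 − 46) = 5253.125.

DWL = 5253.125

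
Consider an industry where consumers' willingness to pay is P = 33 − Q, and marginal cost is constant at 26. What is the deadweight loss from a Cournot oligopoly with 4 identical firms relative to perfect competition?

DWL = 0.98

Under competition P = MC = 26, so Q = (33 − 26)/1 = 7.
With 4 symmetric Cournot firms, each firm's FOC gives 33 − 5q = 26, so q = 1.4, Q = 4·1.4 = 5.6, and P = 27.4.
DWL is the triangle between Q = 5.6 and Q = 7: ½·(7 − 5.6)·(27.4 − 26) = 0.98.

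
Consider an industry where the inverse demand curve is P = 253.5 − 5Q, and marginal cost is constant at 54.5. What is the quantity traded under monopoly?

A monopolist chooses Q where MR = MC. MR = 253.5 − 10Q; setting this equal to 54.5 gives Q = 19.9 and P = 154.

Q = 19.9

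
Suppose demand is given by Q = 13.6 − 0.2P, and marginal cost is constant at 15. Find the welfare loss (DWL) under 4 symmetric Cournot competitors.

Inverting demand: P = 68 − 5Q.
Under competition P = MC = 15, so Q = (68 − 15)/5 = 10.6.
Cournot with 4 identical firms: the symmetric best-response condition is 68 − 25q = 15. Each firm produces q = 2.12, total output Q = 8.48, price P = 25.6.
DWL is the triangle between Q = 8.48 and Q = 10.6: ½·(10.6 − 8.48)·(25.6 − 15) = 11.236.

DWL = 11.236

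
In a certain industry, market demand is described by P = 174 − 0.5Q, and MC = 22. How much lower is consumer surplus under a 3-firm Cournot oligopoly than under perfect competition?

Competitive firms price at marginal cost: P = 22, giving Q = 304.
CS = ½·(174 − 22)·304 = 23104.
Cournot with 3 identical firms: the symmetric best-response condition is 174 − 2q = 22. Each firm produces q = 76, total output Q = 228, price P = 60.
CS = ½·(174 − 60)·228 = 12996.
Change in consumer surplus: 12996 − 23104 = −10108.

CS falls by 10108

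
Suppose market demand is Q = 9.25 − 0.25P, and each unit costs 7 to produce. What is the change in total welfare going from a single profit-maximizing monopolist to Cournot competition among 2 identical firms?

Inverting demand: P = 37 − 4Q.
A monopolist chooses Q where MR = MC. MR = 37 − 8Q; setting this equal to 7 gives Q = 3.75 and P = 22.
CS = ½·(37 − 22)·3.75 = 28.125; PS = (22 − 7)·3.75 = 56.25; TS = 84.375.
In a 2-firm Cournot equilibrium, symmetry and the first-order condition give q = (37 − 7)/(12) = 2.5. So Q = 5 and P = 17.
CS = ½·(37 − 17)·5 = 50; PS = (17 − 7)·5 = 50; TS = 100.
Change in total welfare: 100 − 84.375 = 15.625.

TS rises by 15.625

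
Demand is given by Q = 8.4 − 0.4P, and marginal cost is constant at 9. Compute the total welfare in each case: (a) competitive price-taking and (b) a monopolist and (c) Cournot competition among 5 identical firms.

Inverting demand: P = 21 − 2.5Q.
Competitive firms price at marginal cost: P = 9, giving Q = 4.8.
CS = ½·(21 − 9)·4.8 = 28.8; PS = (9 − 9)·4.8 = 0; TS = 28.8.
The monopolist equates marginal revenue to marginal cost: 21 − 5Q = 9, so Q = 2.4. From demand, P = 15.
CS = ½·(21 − 15)·2.4 = 7.2; PS = (15 − 9)·2.4 = 14.4; TS = 21.6.
Cournot with 5 identical firms: the symmetric best-response condition is 21 − 15q = 9. Each firm produces q = 0.8, total output Q = 4, price P = 11.
CS = ½·(21 − 11)·4 = 20; PS = (11 − 9)·4 = 8; TS = 28.

Competition: TS = 28.8; Monopoly: TS = 21.6; Cournot: TS = 28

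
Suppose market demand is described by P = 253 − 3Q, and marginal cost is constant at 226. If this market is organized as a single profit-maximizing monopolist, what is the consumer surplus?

CS = 30.375

Monopoly sets MR = MC: 253 − 6Q = 226 ⇒ Q = 4.5, P = 253 − 3·4.5 = 239.5.
CS = ½·(253 − 239.5)·4.5 = 30.375.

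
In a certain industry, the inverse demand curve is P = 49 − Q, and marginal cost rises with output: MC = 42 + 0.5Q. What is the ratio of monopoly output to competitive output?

Q_m/Q_c = 0.6

A monopolist chooses Q where MR = MC. MR = 49 − 2Q; setting this equal to 42 + 0.5Q gives Q = 2.8 and P = 46.2.
Competitive equilibrium sets price equal to marginal cost: 49 − Q = 42 + 0.5Q, so Q = 14/3 and P = 133/3.
Ratio Q_m/Q_c = 2.8/(14/3) = 0.6.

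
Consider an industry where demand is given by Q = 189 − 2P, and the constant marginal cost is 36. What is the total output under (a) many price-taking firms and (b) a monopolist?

Competition: Q = 117; Monopoly: Q = 58.5

Inverting demand: P = 94.5 − 0.5Q.
Competitive firms price at marginal cost: P = 36, giving Q = 117.
The monopolist equates marginal revenue to marginal cost: 94.5 − Q = 36, so Q = 58.5. From demand, P = 65.25.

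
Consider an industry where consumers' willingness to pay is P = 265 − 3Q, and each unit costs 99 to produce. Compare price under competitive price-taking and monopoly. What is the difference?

Price rises by 83

Perfect competition: P = MC = 99, so 265 − 3Q = 99 and Q = 166/3.
Monopoly sets MR = MC: 265 − 6Q = 99 ⇒ Q = 83/3, P = 265 − 3·83/3 = 182.
Change in price: 182 − 99 = 83.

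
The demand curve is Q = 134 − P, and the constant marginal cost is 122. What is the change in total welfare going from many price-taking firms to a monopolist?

TS falls by 18

Inverting demand: P = 134 − Q.
Competitive firms price at marginal cost: P = 122, giving Q = 12.
CS = ½·(134 − 122)·12 = 72; PS = (122 − 122)·12 = 0; TS = 72.
The monopolist equates marginal revenue to marginal cost: 134 − 2Q = 122, so Q = 6. From demand, P = 128.
CS = ½·(134 − 128)·6 = 18; PS = (128 − 122)·6 = 36; TS = 54.
Change in total welfare: 54 − 72 = −18.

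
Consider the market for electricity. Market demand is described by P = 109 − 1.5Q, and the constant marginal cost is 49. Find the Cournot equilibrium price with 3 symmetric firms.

With 3 symmetric Cournot firms, each firm's FOC gives 109 − 6q = 49, so q = 10, Q = 3·10 = 30, and P = 64.

P = 64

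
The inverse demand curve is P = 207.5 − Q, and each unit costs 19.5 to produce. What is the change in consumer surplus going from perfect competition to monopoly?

Consumer surplus falls by 13254

Perfect competition: P = MC = 19.5, so 207.5 − Q = 19.5 and Q = 188.
CS = ½·(207.5 − 19.5)·188 = 17672.
Monopoly sets MR = MC: 207.5 − 2Q = 19.5 ⇒ Q = 94, P = 207.5 − 94 = 113.5.
CS = ½·(207.5 − 113.5)·94 = 4418.
Change in consumer surplus: 4418 − 17672 = −13254.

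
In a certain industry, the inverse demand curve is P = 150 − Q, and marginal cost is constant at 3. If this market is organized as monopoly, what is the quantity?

Q = 73.5

The monopolist equates marginal revenue to marginal cost: 150 − 2Q = 3, so Q = 73.5. From demand, P = 76.5.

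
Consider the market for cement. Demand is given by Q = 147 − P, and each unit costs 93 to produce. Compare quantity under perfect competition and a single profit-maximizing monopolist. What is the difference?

Q falls by 27

Inverting demand: P = 147 − Q.
Perfect competition: P = MC = 93, so 147 − Q = 93 and Q = 54.
Monopoly sets MR = MC: 147 − 2Q = 93 ⇒ Q = 27, P = 147 − 27 = 120.
Change in quantity: 27 − 54 = −27.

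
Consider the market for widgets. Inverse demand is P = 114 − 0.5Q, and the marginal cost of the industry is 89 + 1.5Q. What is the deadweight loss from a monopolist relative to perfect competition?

DWL = 6.25

Competitive equilibrium sets price equal to marginal cost: 114 − 0.5Q = 89 + 1.5Q, so Q = 12.5 and P = 107.75.
A monopolist chooses Q where MR = MC. MR = 114 − Q; setting this equal to 89 + 1.5Q gives Q = 10 and P = 109.
CS = ½·(114 − 107.75)·12.5 = 625/16; PS = (107.75·12.5 − 89·12.5 − ½·1.5·12.5²) = 1875/16; TS = 156.25.
CS = ½·(114 − 109)·10 = 25; PS = (109·10 − 89·10 − ½·1.5·10²) = 125; TS = 150.
DWL = 156.25 − 150 = 6.25.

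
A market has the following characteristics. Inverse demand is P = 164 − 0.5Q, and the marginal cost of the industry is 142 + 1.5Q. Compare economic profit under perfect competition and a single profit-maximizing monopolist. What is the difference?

Economic profit rises by 6.05

Competitive equilibrium sets price equal to marginal cost: 164 − 0.5Q = 142 + 1.5Q, so Q = 11 and P = 158.5.
Profit = 158.5·11 − (142·11 + ½·1.5·11²) = 90.75.
Monopoly sets MR = MC: 164 − Q = 142 + 1.5Q ⇒ Q = 8.8, P = 164 − 0.5·8.8 = 159.6.
Profit = 159.6·8.8 − (142·8.8 + ½·1.5·8.8²) = 96.8.
Change in economic profit: 96.8 − 90.75 = 6.05.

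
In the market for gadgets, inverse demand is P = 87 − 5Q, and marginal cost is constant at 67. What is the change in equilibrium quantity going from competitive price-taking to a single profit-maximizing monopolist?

Under competition P = MC = 67, so Q = (87 − 67)/5 = 4.
A monopolist chooses Q where MR = MC. MR = 87 − 10Q; setting this equal to 67 gives Q = 2 and P = 77.
Change in equilibrium quantity: 2 − 4 = −2.

Equilibrium quantity falls by 2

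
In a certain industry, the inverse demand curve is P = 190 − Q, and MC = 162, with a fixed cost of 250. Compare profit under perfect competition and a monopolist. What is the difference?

Competitive firms price at marginal cost: P = 162, giving Q = 28.
Profit = (162 − 162)·28 − 250 = −250.
A monopolist chooses Q where MR = MC. MR = 190 − 2Q; setting this equal to 162 gives Q = 14 and P = 176.
Profit = (176 − 162)·14 − 250 = −54.
Change in profit: −54 − −250 = 196.

π rises by 196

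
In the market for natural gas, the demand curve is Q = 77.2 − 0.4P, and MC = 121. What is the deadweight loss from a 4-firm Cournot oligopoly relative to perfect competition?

DWL = 41.472

Inverting demand: P = 193 − 2.5Q.
Competitive firms price at marginal cost: P = 121, giving Q = 28.8.
Cournot with 4 identical firms: the symmetric best-response condition is 193 − 12.5q = 121. Each firm produces q = 5.76, total output Q = 23.04, price P = 135.4.
DWL is the triangle between Q = 23.04 and Q = 28.8: ½·(28.8 − 23.04)·(135.4 − 121) = 41.472.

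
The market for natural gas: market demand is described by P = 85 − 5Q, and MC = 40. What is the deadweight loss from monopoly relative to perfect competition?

DWL = 50.625

Competitive firms price at marginal cost: P = 40, giving Q = 9.
Monopoly sets MR = MC: 85 − 10Q = 40 ⇒ Q = 4.5, P = 85 − 5·4.5 = 62.5.
DWL is the triangle between Q = 4.5 and Q = 9: ½·(9 − 4.5)·(62.5 − 40) = 50.625.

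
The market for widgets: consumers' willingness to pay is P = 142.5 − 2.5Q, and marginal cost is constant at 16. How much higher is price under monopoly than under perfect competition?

Price rises by 63.25

Competitive firms price at marginal cost: P = 16, giving Q = 50.6.
A monopolist chooses Q where MR = MC. MR = 142.5 − 5Q; setting this equal to 16 gives Q = 25.3 and P = 79.25.
Change in price: 79.25 − 16 = 63.25.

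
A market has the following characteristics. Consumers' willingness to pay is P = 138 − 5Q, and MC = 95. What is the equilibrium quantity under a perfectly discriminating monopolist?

Q = 8.6

A perfectly discriminating monopolist sells every unit with P(Q) ≥ MC(Q), so output equals the competitive quantity Q = 8.6. Each buyer pays their reservation price, so CS = 0 and the firm captures all surplus.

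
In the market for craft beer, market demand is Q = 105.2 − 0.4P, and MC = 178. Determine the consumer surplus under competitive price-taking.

CS = 1445

Inverting demand: P = 263 − 2.5Q.
Under competition P = MC = 178, so Q = (263 − 178)/2.5 = 34.
CS = ½·(263 − 178)·34 = 1445.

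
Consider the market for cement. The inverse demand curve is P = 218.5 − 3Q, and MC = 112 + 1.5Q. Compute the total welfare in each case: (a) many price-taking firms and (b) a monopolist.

Competitive equilibrium sets price equal to marginal cost: 218.5 − 3Q = 112 + 1.5Q, so Q = 71/3 and P = 147.5.
CS = ½·(218.5 − 147.5)·71/3 = 5041/6; PS = (147.5·71/3 − 112·71/3 − ½·1.5·(71/3)²) = 5041/12; TS = 1260.25.
The monopolist equates marginal revenue to marginal cost: 218.5 − 6Q = 112 + 1.5Q, so Q = 14.2. From demand, P = 175.9.
CS = ½·(218.5 − 175.9)·14.2 = 302.46; PS = (175.9·14.2 − 112·14.2 − ½·1.5·14.2²) = 756.15; TS = 1058.61.

Competition: TS = 1260.25; Monopoly: TS = 1058.61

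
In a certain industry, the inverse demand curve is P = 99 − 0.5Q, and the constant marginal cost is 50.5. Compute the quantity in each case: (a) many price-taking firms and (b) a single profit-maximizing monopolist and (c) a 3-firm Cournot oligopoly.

Competition: Q = 97; Monopoly: Q = 48.5; Cournot: Q = 72.75

Perfect competition: P = MC = 50.5, so 99 − 0.5Q = 50.5 and Q = 97.
A monopolist chooses Q where MR = MC. MR = 99 − Q; setting this equal to 50.5 gives Q = 48.5 and P = 74.75.
Cournot with 3 identical firms: the symmetric best-response condition is 99 − 2q = 50.5. Each firm produces q = 24.25, total output Q = 72.75, price P = 62.625.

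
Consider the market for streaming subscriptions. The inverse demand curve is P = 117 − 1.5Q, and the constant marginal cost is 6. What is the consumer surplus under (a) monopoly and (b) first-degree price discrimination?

Monopoly: CS = 1026.75; Perfect PD: CS = 0

Monopoly sets MR = MC: 117 − 3Q = 6 ⇒ Q = 37, P = 117 − 1.5·37 = 61.5.
CS = ½·(117 − 61.5)·37 = 1026.75.
A perfectly discriminating monopolist sells every unit with P(Q) ≥ MC(Q), so output equals the competitive quantity Q = 74. Each buyer pays their reservation price, so CS = 0 and the firm captures all surplus.
CS = 0.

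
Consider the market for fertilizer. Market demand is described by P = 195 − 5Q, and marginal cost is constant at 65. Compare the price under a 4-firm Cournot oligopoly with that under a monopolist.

With 4 symmetric Cournot firms, each firm's FOC gives 195 − 25q = 65, so q = 5.2, Q = 4·5.2 = 20.8, and P = 91.
The monopolist equates marginal revenue to marginal cost: 195 − 10Q = 65, so Q = 13. From demand, P = 130.

Cournot: P = 91; Monopoly: P = 130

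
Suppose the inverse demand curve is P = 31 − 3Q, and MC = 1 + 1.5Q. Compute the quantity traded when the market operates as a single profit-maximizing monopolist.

Q = 4

The monopolist equates marginal revenue to marginal cost: 31 − 6Q = 1 + 1.5Q, so Q = 4. From demand, P = 19.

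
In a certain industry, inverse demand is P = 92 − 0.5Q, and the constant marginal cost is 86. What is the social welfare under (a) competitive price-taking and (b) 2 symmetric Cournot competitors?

Competitive firms price at marginal cost: P = 86, giving Q = 12.
CS = ½·(92 − 86)·12 = 36; PS = (86 − 86)·12 = 0; TS = 36.
Cournot with 2 identical firms: the symmetric best-response condition is 92 − 1.5q = 86. Each firm produces q = 4, total output Q = 8, price P = 88.
CS = ½·(92 − 88)·8 = 16; PS = (88 − 86)·8 = 16; TS = 32.

Competition: TS = 36; Cournot: TS = 32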